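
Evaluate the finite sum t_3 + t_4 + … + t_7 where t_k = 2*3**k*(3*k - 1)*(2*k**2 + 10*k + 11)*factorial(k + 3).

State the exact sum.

Step 1: r(k) = 3*(6*k**4 + 70*k**3 + 281*k**2 + 434*k + 184)/(6*k**3 + 28*k**2 + 23*k - 11).
Factor: A=3*k + 12; B=1; C=k**3 + 14*k**2/3 + 23*k/6 - 11/6.
Need (3*k + 12)·f(k+1) − (1)·f(k) = k**3 + 14*k**2/3 + 23*k/6 - 11/6.
Bound: deg f ≤ 2.
Coefficient equations give f(k) = (2*k**2 - 2*k - 1)/6.
Get s_k = R·t_k = 2*3**k*(2*k**2 - 2*k - 1)*factorial(k + 3) with R(k) = B(k−1)f(k)/C(k) = (2*k**2 - 2*k - 1)/((3*k - 1)*(2*k**2 + 10*k + 11)).
s_(k+1) − s_k = 2*3**k*(3*k - 1)*(2*k**2 + 10*k + 11)*factorial(k + 3) = t_k.
Sum = s_(8) − s_(3); s_(8) = 58140495705600, s_(3) = 427680 ⇒ 58140495277920.

Σ = 58140495277920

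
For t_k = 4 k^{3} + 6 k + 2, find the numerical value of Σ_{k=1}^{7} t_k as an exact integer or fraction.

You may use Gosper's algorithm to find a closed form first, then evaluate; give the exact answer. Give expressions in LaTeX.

Σ = 3318

r(k) = (3*k + 2*(k + 1)**3 + 4)/(2*k**3 + 3*k + 1) after simplifying.
A = 1, B = 1, C = k**3 + 3*k/2 + 1/2.
Key eq: (1)·f(k+1) = (1)·f(k) + (k**3 + 3*k/2 + 1/2).
From deg A=0, deg B=0, deg C=3: d=4.
Coefficient equations give f(k) = k*(k**3 - 2*k**2 + 4*k - 1)/4.
R(k) = B(k−1)·f(k)/C(k) = k*(k**3 - 2*k**2 + 4*k - 1)/(2*(2*k**3 + 3*k + 1)); s_k = R·t_k = k*(k**3 - 2*k**2 + 4*k - 1).
Verify: 4*k**3 + 6*k + 2 matches t_k.
Telescoping: Σ = s_(8) − s_(1) = 3320 − (2) = 3318.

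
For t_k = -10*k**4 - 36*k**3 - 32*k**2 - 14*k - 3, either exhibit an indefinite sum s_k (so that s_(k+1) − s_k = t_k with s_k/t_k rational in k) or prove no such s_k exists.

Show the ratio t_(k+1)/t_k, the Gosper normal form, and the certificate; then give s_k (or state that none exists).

s_k = -2*k**5 - 4*k**4 + 4*k**3 - k

The ratio is (10*k**4 + 76*k**3 + 200*k**2 + 226*k + 95)/(10*k**4 + 36*k**3 + 32*k**2 + 14*k + 3).
Take A(k)=1, B(k)=1, C(k)=k**4 + 18*k**3/5 + 16*k**2/5 + 7*k/5 + 3/10.
Key eq: (1)·f(k+1) = (1)·f(k) + (k**4 + 18*k**3/5 + 16*k**2/5 + 7*k/5 + 3/10).
Bound: deg f ≤ 5.
Match coefficients ⇒ f(k) = k*(2*k**4 + 4*k**3 - 4*k**2 + 1)/10.
R(k) = B(k−1)·f(k)/C(k) = k*(2*k**4 + 4*k**3 - 4*k**2 + 1)/(10*k**4 + 36*k**3 + 32*k**2 + 14*k + 3); s_k = R·t_k = -2*k**5 - 4*k**4 + 4*k**3 - k.
s_(k+1) − s_k = -10*k**4 - 36*k**3 - 32*k**2 - 14*k - 3 = t_k.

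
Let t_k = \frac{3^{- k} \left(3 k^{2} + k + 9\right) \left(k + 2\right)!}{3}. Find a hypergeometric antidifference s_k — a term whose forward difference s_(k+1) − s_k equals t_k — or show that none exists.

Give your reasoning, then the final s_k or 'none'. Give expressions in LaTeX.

s_k = 3^{- k} \left(3 k - 2\right) \left(k + 2\right)!

Compute t_(k+1)/t_k: get (k + 3)*(k + 3*(k + 1)**2 + 10)/(3*(3*k**2 + k + 9)).
So A=k/3 + 1 and B=1, with C=k**2 + k/3 + 3.
f must satisfy (k/3 + 1)·f(k+1) − (1)·f(k) = k**2 + k/3 + 3.
From deg A=1, deg B=0, deg C=2: d=1.
A polynomial solution: f(k) = 3*k - 2.
R(k) = B(k−1)·f(k)/C(k) = 3*(3*k - 2)/(3*k**2 + k + 9); s_k = R·t_k = (3*k - 2)*factorial(k + 2)/3**k.
s_(k+1) − s_k = (3*k**2 + k + 9)*factorial(k + 2)/(3*3**k) = t_k.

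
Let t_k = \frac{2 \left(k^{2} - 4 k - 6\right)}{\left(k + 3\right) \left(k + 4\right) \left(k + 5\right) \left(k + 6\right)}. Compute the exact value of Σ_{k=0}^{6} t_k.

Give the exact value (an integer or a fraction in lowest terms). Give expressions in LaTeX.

Σ = -49/660

t_(k+1)/t_k = (k + 3)*(4*k - (k + 1)**2 + 10)/((k + 7)*(-k**2 + 4*k + 6)).
Take A(k)=k + 3, B(k)=k + 7, C(k)=k**2 - 4*k - 6.
Solve (k + 3)·f(k+1) − (k + 6)·f(k) = k**2 - 4*k - 6.
Degrees (1,1,2) ⇒ d ≤ 3.
Coefficient equations give f(k) = k*(k**2 - 108*k - 133)/120.
So s_k = (B(k−1)f/C)·t_k = (k*(k + 6)*(k**2 - 108*k - 133)/(120*(k**2 - 4*k - 6)))·t_k = k*(k**2 - 108*k - 133)/(60*(k + 3)*(k + 4)*(k + 5)).
s_(k+1) − s_k = 2*(k**2 - 4*k - 6)/(k**4 + 18*k**3 + 119*k**2 + 342*k + 360) = t_k.
Σ_(k=0)^(6) t_k = s_(7) − s_(0) = -49/660 − (0) = -49/660.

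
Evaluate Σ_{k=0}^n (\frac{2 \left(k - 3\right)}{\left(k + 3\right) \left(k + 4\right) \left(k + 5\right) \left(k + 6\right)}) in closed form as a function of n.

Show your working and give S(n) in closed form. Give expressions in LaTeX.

r(k) = (k - 2)*(k + 3)/((k - 3)*(k + 7)) after simplifying.
Normal form (A,B,C) = (k + 3, k + 7, k - 3).
Need (k + 3)·f(k+1) − (k + 6)·f(k) = k - 3.
Degrees (1,1,1) ⇒ d ≤ 3.
Coefficient equations give f(k) = -k*(k**2 + 12*k + 107)/120.
So s_k = (B(k−1)f/C)·t_k = (-k*(k + 6)*(k**2 + 12*k + 107)/(120*(k - 3)))·t_k = k*(-k**2 - 12*k - 107)/(60*(k + 3)*(k + 4)*(k + 5)).
s_(k+1) − s_k = 2*(k - 3)/(k**4 + 18*k**3 + 119*k**2 + 342*k + 360) = t_k.
Σ_(k=0)^n t_k = s_(n+1) − s_(0) = ((-n**3 - 15*n**2 - 134*n - 120)/(60*(n**3 + 15*n**2 + 74*n + 120))) − (0), i.e. (-n**3 - 15*n**2 - 134*n - 120)/(60*(n**3 + 15*n**2 + 74*n + 120)).

S(n) = \frac{- n^{3} - 15 n^{2} - 134 n - 120}{60 \left(n^{3} + 15 n^{2} + 74 n + 120\right)}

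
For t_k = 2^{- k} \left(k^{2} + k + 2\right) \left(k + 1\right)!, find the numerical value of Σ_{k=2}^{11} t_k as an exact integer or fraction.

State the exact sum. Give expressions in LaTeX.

Step 1: r(k) = (k + 2)*(k + (k + 1)**2 + 3)/(2*(k**2 + k + 2)).
So A=k/2 + 1 and B=1, with C=k**2 + k + 2.
Need (k/2 + 1)·f(k+1) − (1)·f(k) = k**2 + k + 2.
Bound: deg f ≤ 1.
Match coefficients ⇒ f(k) = 2*k.
R(k) = B(k−1)·f(k)/C(k) = 2*k/(k**2 + k + 2); s_k = R·t_k = 2**(1 - k)*k*factorial(k + 1).
s_(k+1) − s_k = (k**2 + k + 2)*factorial(k + 1)/2**k = t_k.
Evaluate s at k=12 and k=2: 36486450 and 6; difference 36486444.

Σ = 36486444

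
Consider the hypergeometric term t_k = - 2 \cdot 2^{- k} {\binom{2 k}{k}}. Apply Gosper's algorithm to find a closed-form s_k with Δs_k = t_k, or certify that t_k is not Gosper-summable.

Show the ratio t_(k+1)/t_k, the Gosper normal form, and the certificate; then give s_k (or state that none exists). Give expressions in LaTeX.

r(k) = (2*k + 1)/(k + 1) after simplifying.
Take A(k)=2*k + 1, B(k)=k + 1, C(k)=1.
Key eq: (2*k + 1)·f(k+1) = (k)·f(k) + (1).
Bound: deg f ≤ -1.
deg f ≤ -1 is impossible — no certificate.

not Gosper-summable; s_k does not exist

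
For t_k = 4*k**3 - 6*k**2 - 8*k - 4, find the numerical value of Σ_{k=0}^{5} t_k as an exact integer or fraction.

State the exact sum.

Σ = 426

Step 1: r(k) = (2*k**3 + 3*k**2 - 4*k - 7)/(2*k**3 - 3*k**2 - 4*k - 2).
So A=1 and B=1, with C=k**3 - 3*k**2/2 - 2*k - 1.
Set up (1)·f(k+1) − (1)·f(k) − (k**3 - 3*k**2/2 - 2*k - 1) = 0.
Bound: deg f ≤ 4.
Solve for f: f(k) = k*(k**3 - 4*k**2 - 1)/4 (degree 4 ≤ 4).
Certificate R = B(k−1)f/C = k*(k**3 - 4*k**2 - 1)/(2*(2*k**3 - 3*k**2 - 4*k - 2)) gives s_k = k**4 - 4*k**3 - k.
Verify: 4*k**3 - 6*k**2 - 8*k - 4 matches t_k.
Telescoping: Σ = s_(6) − s_(0) = 426 − (0) = 426.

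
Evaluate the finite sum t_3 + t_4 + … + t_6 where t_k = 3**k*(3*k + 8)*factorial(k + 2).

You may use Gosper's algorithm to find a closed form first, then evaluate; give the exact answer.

Ratio r(k) = 3*(k + 3)*(3*k + 11)/(3*k + 8).
Factor: A=3*k + 9; B=1; C=k + 8/3.
f must satisfy (3*k + 9)·f(k+1) − (1)·f(k) = k + 8/3.
deg f ≤ 0 (via 1,0,1).
Match coefficients ⇒ f(k) = 1/3.
Get s_k = R·t_k = 3**k*factorial(k + 2) with R(k) = B(k−1)f(k)/C(k) = 1/(3*k + 8).
Verify: 3**k*(3*k + 8)*factorial(k + 2) matches t_k.
Telescoping: Σ = s_(7) − s_(3) = 793618560 − (3240) = 793615320.

Σ = 793615320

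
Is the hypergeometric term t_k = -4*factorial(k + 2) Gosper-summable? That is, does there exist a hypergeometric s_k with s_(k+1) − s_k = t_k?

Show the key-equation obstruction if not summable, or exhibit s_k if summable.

Ratio r(k) = k + 3.
A = k + 3, B = 1, C = 1.
Key eq: (k + 3)·f(k+1) = (1)·f(k) + (1).
Bound: deg f ≤ -1.
deg f ≤ -1 is impossible — no certificate.

No — negative degree bound, so no certificate f.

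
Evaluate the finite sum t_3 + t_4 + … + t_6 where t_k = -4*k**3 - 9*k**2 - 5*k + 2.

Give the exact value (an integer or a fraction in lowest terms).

Step 1: r(k) = (4*k**3 + 21*k**2 + 35*k + 16)/(4*k**3 + 9*k**2 + 5*k - 2).
Gosper form: A/B · C(k+1)/C(k) with A=1, B=1, C=k**3 + 9*k**2/4 + 5*k/4 - 1/2.
Set up (1)·f(k+1) − (1)·f(k) − (k**3 + 9*k**2/4 + 5*k/4 - 1/2) = 0.
From deg A=0, deg B=0, deg C=3: d=4.
Match coefficients ⇒ f(k) = k*(k**3 + k**2 - k - 3)/4.
Then R = B(k−1)f/C = k*(k**3 + k**2 - k - 3)/(4*k**3 + 9*k**2 + 5*k - 2), so s_k = R(k)·t_k = k*(-k**3 - k**2 + k + 3).
Check: Δs_k = -4*k**3 - 9*k**2 - 5*k + 2. ✓
Sum = s_(7) − s_(3); s_(7) = -2674, s_(3) = -90 ⇒ -2584.

Σ = -2584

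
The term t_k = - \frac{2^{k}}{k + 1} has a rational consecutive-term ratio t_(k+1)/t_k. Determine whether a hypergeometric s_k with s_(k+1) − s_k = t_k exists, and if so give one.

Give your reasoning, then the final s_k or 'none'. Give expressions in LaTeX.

no hypergeometric antidifference exists

Step 1: r(k) = 2*(k + 1)/(k + 2).
Factor: A=2*k + 2; B=k + 2; C=1.
f must satisfy (2*k + 2)·f(k+1) − (k + 1)·f(k) = 1.
deg f ≤ -1 (via 1,1,0).
Bound -1 < 0, so the key equation has no polynomial solution.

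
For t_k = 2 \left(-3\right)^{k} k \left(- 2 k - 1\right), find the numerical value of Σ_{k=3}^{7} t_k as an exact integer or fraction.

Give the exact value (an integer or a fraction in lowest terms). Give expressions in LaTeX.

Step 1: r(k) = -3*(k + 1)*(2*k + 3)/(k*(2*k + 1)).
So A=-3 and B=1, with C=k**2 + k/2.
Key eq: (-3)·f(k+1) = (1)·f(k) + (k**2 + k/2).
From deg A=0, deg B=0, deg C=2: d=2.
Match coefficients ⇒ f(k) = -k*(k - 1)/4.
Get s_k = R·t_k = (-3)**k*k*(k - 1) with R(k) = B(k−1)f(k)/C(k) = -(k - 1)/(2*(2*k + 1)).
Δs = 2*(-3)**k*k*(-2*k - 1), as required.
Σ_(k=3)^(7) t_k = s_(8) − s_(3) = 367416 − (-162) = 367578.

Σ = 367578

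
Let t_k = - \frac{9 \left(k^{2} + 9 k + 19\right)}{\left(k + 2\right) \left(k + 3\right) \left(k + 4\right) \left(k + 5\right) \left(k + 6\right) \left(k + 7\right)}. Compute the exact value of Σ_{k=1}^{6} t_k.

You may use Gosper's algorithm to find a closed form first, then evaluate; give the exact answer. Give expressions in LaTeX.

Σ = -394/15015

The ratio is (k + 2)*(9*k + (k + 1)**2 + 28)/((k + 8)*(k**2 + 9*k + 19)).
So A=k + 2 and B=k + 8, with C=k**2 + 9*k + 19.
Set up (k + 2)·f(k+1) − (k + 7)·f(k) − (k**2 + 9*k + 19) = 0.
d = 5 from the (1,1,2) case.
A polynomial solution: f(k) = k*(k + 3)*(k + 5)*(k**2 + 12*k + 44)/144.
So s_k = (B(k−1)f/C)·t_k = (k*(k + 3)*(k + 5)*(k + 7)*(k**2 + 12*k + 44)/(144*(k**2 + 9*k + 19)))·t_k = k*(-k**2 - 12*k - 44)/(16*(k**3 + 12*k**2 + 44*k + 48)).
s_(k+1) − s_k = 9*(-k**2 - 9*k - 19)/(k**6 + 27*k**5 + 295*k**4 + 1665*k**3 + 5104*k**2 + 8028*k + 5040) = t_k.
Sum = s_(7) − s_(1); s_(7) = -413/6864, s_(1) = -19/560 ⇒ -394/15015.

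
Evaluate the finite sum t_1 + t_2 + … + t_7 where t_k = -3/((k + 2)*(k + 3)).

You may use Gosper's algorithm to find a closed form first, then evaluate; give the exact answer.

Step 1: r(k) = (k + 2)/(k + 4).
Gosper form: A/B · C(k+1)/C(k) with A=k + 2, B=k + 4, C=1.
f must satisfy (k + 2)·f(k+1) − (k + 3)·f(k) = 1.
Degrees (1,1,0) ⇒ d ≤ 1.
Match coefficients ⇒ f(k) = k/2.
So s_k = (B(k−1)f/C)·t_k = (k*(k + 3)/2)·t_k = -3*k/(2*k + 4).
s_(k+1) − s_k = -3/(k**2 + 5*k + 6) = t_k.
Evaluate s at k=8 and k=1: -6/5 and -1/2; difference -7/10.

Σ = -7/10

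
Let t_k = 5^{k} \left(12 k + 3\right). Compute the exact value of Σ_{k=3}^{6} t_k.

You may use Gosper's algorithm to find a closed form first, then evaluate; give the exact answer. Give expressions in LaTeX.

Σ = 1405500

Compute t_(k+1)/t_k: get 5*(4*k + 5)/(4*k + 1).
Gosper form: A/B · C(k+1)/C(k) with A=5, B=1, C=k + 1/4.
Solve (5)·f(k+1) − (1)·f(k) = k + 1/4.
From deg A=0, deg B=0, deg C=1: d=1.
Solving with deg f ≤ 1: f(k) = (k - 1)/4.
Get s_k = R·t_k = 3*5**k*(k - 1) with R(k) = B(k−1)f(k)/C(k) = (k - 1)/(4*k + 1).
Check: Δs_k = 5**k*(12*k + 3). ✓
Telescoping: Σ = s_(7) − s_(3) = 1406250 − (750) = 1405500.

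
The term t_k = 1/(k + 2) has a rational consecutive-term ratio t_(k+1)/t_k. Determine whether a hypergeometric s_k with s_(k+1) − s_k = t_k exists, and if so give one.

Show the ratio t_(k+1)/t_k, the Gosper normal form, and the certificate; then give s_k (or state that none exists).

not Gosper-summable; s_k does not exist

Step 1: r(k) = (k + 2)/(k + 3).
Gosper form: A/B · C(k+1)/C(k) with A=k + 2, B=k + 3, C=1.
Key eq: (k + 2)·f(k+1) = (k + 2)·f(k) + (1).
deg f ≤ 0 (via 1,1,0).
Put f(k) = c0: A·f(k+1) − B(k−1)·f(k) − C = -1; need -1 = 0 — inconsistent ⇒ no f, not summable.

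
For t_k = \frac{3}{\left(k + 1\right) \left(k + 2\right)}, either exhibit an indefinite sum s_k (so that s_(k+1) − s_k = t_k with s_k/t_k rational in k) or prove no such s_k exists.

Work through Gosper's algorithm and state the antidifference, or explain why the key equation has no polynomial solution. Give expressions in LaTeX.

s_k = \frac{3 k}{k + 1}

Compute t_(k+1)/t_k: get (k + 1)/(k + 3).
Factor: A=k + 1; B=k + 3; C=1.
Set up (k + 1)·f(k+1) − (k + 2)·f(k) − (1) = 0.
d = 1 from the (1,1,0) case.
Coefficient equations give f(k) = k.
R(k) = B(k−1)·f(k)/C(k) = k*(k + 2); s_k = R·t_k = 3*k/(k + 1).
Δs = 3/(k**2 + 3*k + 2), as required.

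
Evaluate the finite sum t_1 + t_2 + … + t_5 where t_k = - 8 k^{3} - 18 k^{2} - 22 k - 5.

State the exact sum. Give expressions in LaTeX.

Σ = -3145

Compute t_(k+1)/t_k: get (8*k**3 + 42*k**2 + 82*k + 53)/(8*k**3 + 18*k**2 + 22*k + 5).
A = 1, B = 1, C = k**3 + 9*k**2/4 + 11*k/4 + 5/8.
Key eq: (1)·f(k+1) = (1)·f(k) + (k**3 + 9*k**2/4 + 11*k/4 + 5/8).
Bound: deg f ≤ 4.
Match coefficients ⇒ f(k) = k*(2*k**3 + 2*k**2 + 4*k - 3)/8.
Certificate R = B(k−1)f/C = k*(2*k**3 + 2*k**2 + 4*k - 3)/(8*k**3 + 18*k**2 + 22*k + 5) gives s_k = k*(-2*k**3 - 2*k**2 - 4*k + 3).
Verify: -8*k**3 - 18*k**2 - 22*k - 5 matches t_k.
Sum = s_(6) − s_(1); s_(6) = -3150, s_(1) = -5 ⇒ -3145.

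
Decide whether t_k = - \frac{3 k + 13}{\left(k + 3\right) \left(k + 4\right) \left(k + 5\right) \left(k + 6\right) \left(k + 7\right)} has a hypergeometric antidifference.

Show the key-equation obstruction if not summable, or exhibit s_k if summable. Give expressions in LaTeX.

Yes. s_k = \frac{k \left(- k^{2} - 14 k - 63\right)}{90 \left(k^{3} + 14 k^{2} + 63 k + 90\right)}.

Compute t_(k+1)/t_k: get (k + 3)*(3*k + 16)/((k + 8)*(3*k + 13)).
So A=k + 3 and B=k + 8, with C=k + 13/3.
Need (k + 3)·f(k+1) − (k + 7)·f(k) = k + 13/3.
Degrees (1,1,1) ⇒ d ≤ 4.
Coefficient equations give f(k) = k*(k + 4)*(k**2 + 14*k + 63)/270.
Then R = B(k−1)f/C = k*(k + 4)*(k + 7)*(k**2 + 14*k + 63)/(90*(3*k + 13)), so s_k = R(k)·t_k = k*(-k**2 - 14*k - 63)/(90*(k**3 + 14*k**2 + 63*k + 90)).
Check: Δs_k = (-3*k - 13)/(k**5 + 25*k**4 + 245*k**3 + 1175*k**2 + 2754*k + 2520). ✓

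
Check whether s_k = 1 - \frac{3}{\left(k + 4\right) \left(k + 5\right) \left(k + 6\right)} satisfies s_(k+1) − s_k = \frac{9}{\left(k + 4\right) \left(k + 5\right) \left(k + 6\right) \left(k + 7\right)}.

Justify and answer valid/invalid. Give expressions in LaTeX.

Valid: the claim telescopes to t_k.

s_(k+1) = 1 - 3/((k + 5)*(k + 6)*(k + 7))
s_(k+1) − s_k = 9/((k + 4)*(k + 5)*(k + 6)*(k + 7))
(s_(k+1) − s_k) − t_k = 0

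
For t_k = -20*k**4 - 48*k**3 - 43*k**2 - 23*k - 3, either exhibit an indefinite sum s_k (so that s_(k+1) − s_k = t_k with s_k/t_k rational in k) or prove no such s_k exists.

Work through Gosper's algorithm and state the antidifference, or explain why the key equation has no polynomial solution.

s_k = k*(-4*k**4 - 2*k**3 + 3*k**2 - 2*k + 2)

Compute t_(k+1)/t_k: get (20*k**4 + 128*k**3 + 307*k**2 + 333*k + 137)/(20*k**4 + 48*k**3 + 43*k**2 + 23*k + 3).
Normal form (A,B,C) = (1, 1, k**4 + 12*k**3/5 + 43*k**2/20 + 23*k/20 + 3/20).
Solve (1)·f(k+1) − (1)·f(k) = k**4 + 12*k**3/5 + 43*k**2/20 + 23*k/20 + 3/20.
d = 5 from the (0,0,4) case.
Coefficient equations give f(k) = k*(4*k**4 + 2*k**3 - 3*k**2 + 2*k - 2)/20.
So s_k = (B(k−1)f/C)·t_k = (k*(4*k**4 + 2*k**3 - 3*k**2 + 2*k - 2)/(20*k**4 + 48*k**3 + 43*k**2 + 23*k + 3))·t_k = k*(-4*k**4 - 2*k**3 + 3*k**2 - 2*k + 2).
Check: Δs_k = -20*k**4 - 48*k**3 - 43*k**2 - 23*k - 3. ✓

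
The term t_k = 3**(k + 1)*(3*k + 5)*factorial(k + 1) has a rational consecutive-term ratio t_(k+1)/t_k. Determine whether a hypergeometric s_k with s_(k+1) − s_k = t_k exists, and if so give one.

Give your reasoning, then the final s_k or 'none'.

Step 1: r(k) = 3*(k + 2)*(3*k + 8)/(3*k + 5).
Factor: A=3*k + 6; B=1; C=k + 5/3.
Need (3*k + 6)·f(k+1) − (1)·f(k) = k + 5/3.
From deg A=1, deg B=0, deg C=1: d=0.
Solve for f: f(k) = 1/3 (degree 0 ≤ 0).
Certificate R = B(k−1)f/C = 1/(3*k + 5) gives s_k = 3**(k + 1)*factorial(k + 1).
s_(k+1) − s_k = 3**(k + 1)*(3*k + 5)*factorial(k + 1) = t_k.

s_k = 3**(k + 1)*factorial(k + 1)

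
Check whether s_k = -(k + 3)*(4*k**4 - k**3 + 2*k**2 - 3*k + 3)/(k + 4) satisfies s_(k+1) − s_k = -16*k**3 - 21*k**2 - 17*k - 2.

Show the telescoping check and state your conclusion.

s_(k+1) = (k + 4)*(3*k - 4*(k + 1)**4 + (k + 1)**3 - 2*(k + 1)**2)/(k + 5)
s_(k+1) − s_k = (-16*k**5 - 153*k**4 - 440*k**3 - 476*k**2 - 285*k - 35)/(k**2 + 9*k + 20)
(s_(k+1) − s_k) − t_k = (12*k**4 + 86*k**3 + 99*k**2 + 73*k + 5)/(k**2 + 9*k + 20)

Invalid: residual (12*k**4 + 86*k**3 + 99*k**2 + 73*k + 5)/(k**2 + 9*k + 20) ≠ 0.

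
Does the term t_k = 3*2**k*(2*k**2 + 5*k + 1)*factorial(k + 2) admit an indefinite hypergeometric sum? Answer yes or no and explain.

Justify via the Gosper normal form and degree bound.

Yes. s_k = 3*2**k*(k - 1)*factorial(k + 2).

The ratio is 2*(2*k**3 + 15*k**2 + 35*k + 24)/(2*k**2 + 5*k + 1).
Normal form (A,B,C) = (2*k + 6, 1, k**2 + 5*k/2 + 1/2).
Key eq: (2*k + 6)·f(k+1) = (1)·f(k) + (k**2 + 5*k/2 + 1/2).
Bound: deg f ≤ 1.
Solve for f: f(k) = (k - 1)/2 (degree 1 ≤ 1).
R(k) = B(k−1)·f(k)/C(k) = (k - 1)/(2*k**2 + 5*k + 1); s_k = R·t_k = 3*2**k*(k - 1)*factorial(k + 2).
Δs = 3*2**k*(2*k**2 + 5*k + 1)*factorial(k + 2), as required.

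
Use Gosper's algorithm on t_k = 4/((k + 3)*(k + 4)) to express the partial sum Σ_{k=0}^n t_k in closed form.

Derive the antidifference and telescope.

S(n) = 4*(n + 1)/(3*(n + 4))

The ratio is (k + 3)/(k + 5).
Normal form (A,B,C) = (k + 3, k + 5, 1).
Set up (k + 3)·f(k+1) − (k + 4)·f(k) − (1) = 0.
deg f ≤ 1 (via 1,1,0).
A polynomial solution: f(k) = k/3.
Then R = B(k−1)f/C = k*(k + 4)/3, so s_k = R(k)·t_k = 4*k/(3*(k + 3)).
Check: Δs_k = 4/(k**2 + 7*k + 12). ✓
Evaluate: s_(n+1) = 4*(n + 1)/(3*(n + 4)); subtract s_(0) = 0 ⇒ S(n) = 4*(n + 1)/(3*(n + 4)).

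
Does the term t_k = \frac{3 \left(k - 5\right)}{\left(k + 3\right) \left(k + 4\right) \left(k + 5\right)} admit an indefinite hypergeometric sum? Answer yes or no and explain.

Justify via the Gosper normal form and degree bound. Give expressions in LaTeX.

Step 1: r(k) = (k - 4)*(k + 3)/((k - 5)*(k + 6)).
Gosper form: A/B · C(k+1)/C(k) with A=k + 3, B=k + 6, C=k - 5.
Need (k + 3)·f(k+1) − (k + 5)·f(k) = k - 5.
Bound: deg f ≤ 2.
Solving with deg f ≤ 2: f(k) = -k*(k + 19)/12.
Certificate R = B(k−1)f/C = -k*(k + 5)*(k + 19)/(12*(k - 5)) gives s_k = k*(-k - 19)/(4*(k + 3)*(k + 4)).
Δs = 3*(k - 5)/(k**3 + 12*k**2 + 47*k + 60), as required.

Yes. s_k = \frac{k \left(- k - 19\right)}{4 \left(k + 3\right) \left(k + 4\right)}.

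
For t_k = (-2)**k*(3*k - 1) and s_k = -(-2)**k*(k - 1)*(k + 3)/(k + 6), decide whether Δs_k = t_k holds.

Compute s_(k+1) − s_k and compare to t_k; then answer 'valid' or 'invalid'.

s_(k+1) = 2*(-2)**k*k*(k + 4)/(k + 7)
s_(k+1) − s_k = (-2)**k*(3*k**3 + 29*k**2 + 59*k - 21)/(k**2 + 13*k + 42)
(s_(k+1) − s_k) − t_k = (-2)**k*(-9*k**2 - 54*k + 21)/(k**2 + 13*k + 42)

Invalid: residual (-2)**k*(-9*k**2 - 54*k + 21)/(k**2 + 13*k + 42) ≠ 0.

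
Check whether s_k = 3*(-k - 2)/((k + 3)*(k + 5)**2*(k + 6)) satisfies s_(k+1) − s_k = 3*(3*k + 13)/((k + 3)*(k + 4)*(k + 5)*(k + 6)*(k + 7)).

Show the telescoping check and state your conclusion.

Invalid: residual 9*(-4*k**2 - 39*k - 93)/(k**7 + 36*k**6 + 550*k**5 + 4620*k**4 + 23029*k**3 + 68064*k**2 + 110340*k + 75600) ≠ 0.

s_(k+1) = 3*(-k - 3)/((k + 4)*(k + 6)**2*(k + 7))
s_(k+1) − s_k = 3*(3*k**3 + 34*k**2 + 116*k + 111)/(k**7 + 36*k**6 + 550*k**5 + 4620*k**4 + 23029*k**3 + 68064*k**2 + 110340*k + 75600)
(s_(k+1) − s_k) − t_k = 9*(-4*k**2 - 39*k - 93)/(k**7 + 36*k**6 + 550*k**5 + 4620*k**4 + 23029*k**3 + 68064*k**2 + 110340*k + 75600)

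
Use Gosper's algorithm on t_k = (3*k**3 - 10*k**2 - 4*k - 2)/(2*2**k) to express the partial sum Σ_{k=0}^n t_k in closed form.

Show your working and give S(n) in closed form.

r(k) = (3*k**3 - k**2 - 15*k - 13)/(2*(3*k**3 - 10*k**2 - 4*k - 2)) after simplifying.
Factor: A=1/2; B=1; C=k**3 - 10*k**2/3 - 4*k/3 - 2/3.
Solve (1/2)·f(k+1) − (1)·f(k) = k**3 - 10*k**2/3 - 4*k/3 - 2/3.
d = 3 from the (0,0,3) case.
A polynomial solution: f(k) = -2*(3*k**3 - k**2 + 3*k + 3)/3.
Certificate R = B(k−1)f/C = -2*(3*k**3 - k**2 + 3*k + 3)/(3*k**3 - 10*k**2 - 4*k - 2) gives s_k = (-3*k**3 + k**2 - 3*k - 3)/2**k.
Verify: (3*k**3 - 10*k**2 - 4*k - 2)/(2*2**k) matches t_k.
Telescope: S(n) = s_(n+1) − s_(0) = 2**(-n - 1)*(-3*n**3 - 8*n**2 - 10*n - 8) − (-3) = (6*2**n - 3*n**3 - 8*n**2 - 10*n - 8)/(2*2**n).

S(n) = (6*2**n - 3*n**3 - 8*n**2 - 10*n - 8)/(2*2**n)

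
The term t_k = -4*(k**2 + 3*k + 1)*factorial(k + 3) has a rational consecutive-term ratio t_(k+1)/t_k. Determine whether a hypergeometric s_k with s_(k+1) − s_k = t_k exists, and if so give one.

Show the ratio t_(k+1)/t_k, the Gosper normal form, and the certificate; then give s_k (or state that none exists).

s_k = -4*(k - 1)*factorial(k + 3)

The ratio is (k + 4)*(3*k + (k + 1)**2 + 4)/(k**2 + 3*k + 1).
Gosper form: A/B · C(k+1)/C(k) with A=k + 4, B=1, C=k**2 + 3*k + 1.
Set up (k + 4)·f(k+1) − (1)·f(k) − (k**2 + 3*k + 1) = 0.
From deg A=1, deg B=0, deg C=2: d=1.
Coefficient equations give f(k) = k - 1.
Then R = B(k−1)f/C = (k - 1)/(k**2 + 3*k + 1), so s_k = R(k)·t_k = -4*(k - 1)*factorial(k + 3).
Verify: -4*(k**2 + 3*k + 1)*factorial(k + 3) matches t_k.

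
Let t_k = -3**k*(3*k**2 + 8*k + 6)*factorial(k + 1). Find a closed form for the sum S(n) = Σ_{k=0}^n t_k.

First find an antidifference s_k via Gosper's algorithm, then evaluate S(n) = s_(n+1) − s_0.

S(n) = -3**(n + 1)*(n + 1)*factorial(n + 2)

r(k) = 3*(3*k**3 + 20*k**2 + 45*k + 34)/(3*k**2 + 8*k + 6) after simplifying.
Normal form (A,B,C) = (3*k + 6, 1, k**2 + 8*k/3 + 2).
Solve (3*k + 6)·f(k+1) − (1)·f(k) = k**2 + 8*k/3 + 2.
Degrees (1,0,2) ⇒ d ≤ 1.
Solve for f: f(k) = k/3 (degree 1 ≤ 1).
Certificate R = B(k−1)f/C = k/(3*k**2 + 8*k + 6) gives s_k = -3**k*k*factorial(k + 1).
Δs = -3**k*(3*k**2 + 8*k + 6)*factorial(k + 1), as required.
s_(n+1) = -3**(n + 1)*(n + 1)*factorial(n + 2) and s_(0) = 0, so S(n) = -3**(n + 1)*(n + 1)*factorial(n + 2).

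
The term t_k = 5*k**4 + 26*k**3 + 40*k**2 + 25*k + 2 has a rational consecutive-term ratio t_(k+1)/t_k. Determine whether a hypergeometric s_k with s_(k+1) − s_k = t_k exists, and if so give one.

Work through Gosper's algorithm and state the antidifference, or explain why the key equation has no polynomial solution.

s_k = k*(k**4 + 4*k**3 + 2*k**2 - k - 4)

t_(k+1)/t_k = (5*k**4 + 46*k**3 + 148*k**2 + 203*k + 98)/(5*k**4 + 26*k**3 + 40*k**2 + 25*k + 2).
A = 1, B = 1, C = k**4 + 26*k**3/5 + 8*k**2 + 5*k + 2/5.
Need (1)·f(k+1) − (1)·f(k) = k**4 + 26*k**3/5 + 8*k**2 + 5*k + 2/5.
d = 5 from the (0,0,4) case.
A polynomial solution: f(k) = k*(k**4 + 4*k**3 + 2*k**2 - k - 4)/5.
Certificate R = B(k−1)f/C = k*(k**4 + 4*k**3 + 2*k**2 - k - 4)/(5*k**4 + 26*k**3 + 40*k**2 + 25*k + 2) gives s_k = k*(k**4 + 4*k**3 + 2*k**2 - k - 4).
Δs = 5*k**4 + 26*k**3 + 40*k**2 + 25*k + 2, as required.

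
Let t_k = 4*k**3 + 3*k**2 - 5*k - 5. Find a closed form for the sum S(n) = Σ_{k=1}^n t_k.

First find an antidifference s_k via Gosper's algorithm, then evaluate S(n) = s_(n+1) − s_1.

Compute t_(k+1)/t_k: get (4*k**3 + 15*k**2 + 13*k - 3)/(4*k**3 + 3*k**2 - 5*k - 5).
Factor: A=1; B=1; C=k**3 + 3*k**2/4 - 5*k/4 - 5/4.
Key eq: (1)·f(k+1) = (1)·f(k) + (k**3 + 3*k**2/4 - 5*k/4 - 5/4).
d = 4 from the (0,0,3) case.
A polynomial solution: f(k) = k*(k**3 - k**2 - 3*k - 2)/4.
Certificate R = B(k−1)f/C = k*(k**3 - k**2 - 3*k - 2)/(4*k**3 + 3*k**2 - 5*k - 5) gives s_k = k*(k**3 - k**2 - 3*k - 2).
s_(k+1) − s_k = 4*k**3 + 3*k**2 - 5*k - 5 = t_k.
s_(n+1) = n**4 + 3*n**3 - 7*n - 5 and s_(1) = -5, so S(n) = n*(n**3 + 3*n**2 - 7).

S(n) = n*(n**3 + 3*n**2 - 7)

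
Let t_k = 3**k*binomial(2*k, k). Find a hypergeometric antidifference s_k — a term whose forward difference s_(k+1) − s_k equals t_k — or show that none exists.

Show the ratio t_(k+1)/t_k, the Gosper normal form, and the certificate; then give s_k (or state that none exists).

Step 1: r(k) = 6*(2*k + 1)/(k + 1).
So A=12*k + 6 and B=k + 1, with C=1.
Set up (12*k + 6)·f(k+1) − (k)·f(k) − (1) = 0.
deg f ≤ -1 (via 1,1,0).
d = -1 < 0 ⇒ no nonzero polynomial f; not summable.

not Gosper-summable; s_k does not exist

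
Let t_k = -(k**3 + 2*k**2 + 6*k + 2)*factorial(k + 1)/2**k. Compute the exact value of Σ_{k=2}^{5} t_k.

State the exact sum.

Σ = -11625/2

Ratio r(k) = (k**4 + 7*k**3 + 23*k**2 + 37*k + 22)/(2*(k**3 + 2*k**2 + 6*k + 2)).
So A=k/2 + 1 and B=1, with C=k**3 + 2*k**2 + 6*k + 2.
Key eq: (k/2 + 1)·f(k+1) = (1)·f(k) + (k**3 + 2*k**2 + 6*k + 2).
Degrees (1,0,3) ⇒ d ≤ 2.
Solving with deg f ≤ 2: f(k) = 2*(k**2 + 1).
R(k) = B(k−1)·f(k)/C(k) = 2*(k**2 + 1)/(k**3 + 2*k**2 + 6*k + 2); s_k = R·t_k = -2**(1 - k)*(k**2 + 1)*factorial(k + 1).
s_(k+1) − s_k = -(k**3 + 2*k**2 + 6*k + 2)*factorial(k + 1)/2**k = t_k.
Evaluate s at k=6 and k=2: -11655/2 and -15; difference -11625/2.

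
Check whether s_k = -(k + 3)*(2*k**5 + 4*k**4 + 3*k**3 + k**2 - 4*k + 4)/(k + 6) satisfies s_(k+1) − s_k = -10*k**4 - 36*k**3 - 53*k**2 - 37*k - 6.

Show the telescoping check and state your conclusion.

s_(k+1) = (-2*k**6 - 22*k**5 - 95*k**4 - 210*k**3 - 249*k**2 - 142*k - 40)/(k + 7)
s_(k+1) − s_k = (-10*k**6 - 142*k**5 - 665*k**4 - 1440*k**3 - 1651*k**2 - 936*k - 156)/(k**2 + 13*k + 42)
(s_(k+1) − s_k) − t_k = 6*(4*k**5 + 46*k**4 + 133*k**3 + 177*k**2 + 116*k + 16)/(k**2 + 13*k + 42)

Invalid: residual 6*(4*k**5 + 46*k**4 + 133*k**3 + 177*k**2 + 116*k + 16)/(k**2 + 13*k + 42) ≠ 0.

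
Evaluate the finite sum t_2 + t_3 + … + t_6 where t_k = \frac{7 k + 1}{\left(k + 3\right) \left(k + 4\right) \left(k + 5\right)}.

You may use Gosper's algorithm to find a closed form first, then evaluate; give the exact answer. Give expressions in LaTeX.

Σ = 19/66

The ratio is (k + 3)*(7*k + 8)/((k + 6)*(7*k + 1)).
Gosper form: A/B · C(k+1)/C(k) with A=k + 3, B=k + 6, C=k + 1/7.
Solve (k + 3)·f(k+1) − (k + 5)·f(k) = k + 1/7.
From deg A=1, deg B=1, deg C=1: d=2.
Match coefficients ⇒ f(k) = k*(11*k - 7)/84.
Certificate R = B(k−1)f/C = k*(k + 5)*(11*k - 7)/(12*(7*k + 1)) gives s_k = k*(11*k - 7)/(12*(k + 3)*(k + 4)).
Check: Δs_k = (7*k + 1)/(k**3 + 12*k**2 + 47*k + 60). ✓
Telescoping: Σ = s_(7) − s_(2) = 49/132 − (1/12) = 19/66.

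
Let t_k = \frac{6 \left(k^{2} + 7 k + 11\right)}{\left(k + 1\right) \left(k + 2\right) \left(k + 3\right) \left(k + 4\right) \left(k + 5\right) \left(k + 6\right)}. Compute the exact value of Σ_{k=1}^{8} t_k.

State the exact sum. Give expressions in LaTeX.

Ratio r(k) = (k + 1)*(7*k + (k + 1)**2 + 18)/((k + 7)*(k**2 + 7*k + 11)).
So A=k + 1 and B=k + 7, with C=k**2 + 7*k + 11.
Need (k + 1)·f(k+1) − (k + 6)·f(k) = k**2 + 7*k + 11.
Bound: deg f ≤ 5.
Coefficient equations give f(k) = k*(k + 2)*(k + 4)*(k**2 + 9*k + 23)/45.
Get s_k = R·t_k = 2*k*(k**2 + 9*k + 23)/(15*(k**3 + 9*k**2 + 23*k + 15)) with R(k) = B(k−1)f(k)/C(k) = k*(k + 2)*(k + 4)*(k + 6)*(k**2 + 9*k + 23)/(45*(k**2 + 7*k + 11)).
Verify: 6*(k**2 + 7*k + 11)/(k**6 + 21*k**5 + 175*k**4 + 735*k**3 + 1624*k**2 + 1764*k + 720) matches t_k.
Sum = s_(9) − s_(1); s_(9) = 37/280, s_(1) = 11/120 ⇒ 17/420.

Σ = 17/420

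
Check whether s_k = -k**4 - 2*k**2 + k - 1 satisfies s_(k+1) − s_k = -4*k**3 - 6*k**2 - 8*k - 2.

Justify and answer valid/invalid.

Valid — Δs_k = t_k.

s_(k+1) = k - (k + 1)**4 - 2*(k + 1)**2
s_(k+1) − s_k = -4*k**3 - 6*k**2 - 8*k - 2
(s_(k+1) − s_k) − t_k = 0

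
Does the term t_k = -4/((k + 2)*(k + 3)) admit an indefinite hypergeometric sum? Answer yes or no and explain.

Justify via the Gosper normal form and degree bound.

The ratio is (k + 2)/(k + 4).
Factor: A=k + 2; B=k + 4; C=1.
Set up (k + 2)·f(k+1) − (k + 3)·f(k) − (1) = 0.
deg f ≤ 1 (via 1,1,0).
Coefficient equations give f(k) = k/2.
Certificate R = B(k−1)f/C = k*(k + 3)/2 gives s_k = -2*k/(k + 2).
Verify: -4/(k**2 + 5*k + 6) matches t_k.

Yes. s_k = -2*k/(k + 2).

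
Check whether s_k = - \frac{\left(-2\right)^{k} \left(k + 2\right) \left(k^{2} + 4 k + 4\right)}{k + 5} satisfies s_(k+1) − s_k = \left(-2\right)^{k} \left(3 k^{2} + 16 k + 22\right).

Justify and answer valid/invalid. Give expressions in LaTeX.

Invalid: residual \frac{\left(-2\right)^{k} \left(- 9 k^{3} - 96 k^{2} - 318 k - 342\right)}{k^{2} + 11 k + 30} ≠ 0.

s_(k+1) = 2*(-2)**k*(k + 3)*(4*k + (k + 1)**2 + 8)/(k + 6)
s_(k+1) − s_k = (-2)**k*(3*k**4 + 40*k**3 + 192*k**2 + 404*k + 318)/(k**2 + 11*k + 30)
(s_(k+1) − s_k) − t_k = (-2)**k*(-9*k**3 - 96*k**2 - 318*k - 342)/(k**2 + 11*k + 30)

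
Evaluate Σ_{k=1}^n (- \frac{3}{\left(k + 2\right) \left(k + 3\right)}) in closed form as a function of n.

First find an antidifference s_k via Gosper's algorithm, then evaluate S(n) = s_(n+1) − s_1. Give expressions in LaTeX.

Ratio r(k) = (k + 2)/(k + 4).
Factor: A=k + 2; B=k + 4; C=1.
Set up (k + 2)·f(k+1) − (k + 3)·f(k) − (1) = 0.
deg f ≤ 1 (via 1,1,0).
A polynomial solution: f(k) = k/2.
Certificate R = B(k−1)f/C = k*(k + 3)/2 gives s_k = -3*k/(2*k + 4).
s_(k+1) − s_k = -3/(k**2 + 5*k + 6) = t_k.
Σ_(k=1)^n t_k = s_(n+1) − s_(1) = (3*(-n - 1)/(2*(n + 3))) − (-1/2), i.e. -n/(n + 3).

S(n) = - \frac{n}{n + 3}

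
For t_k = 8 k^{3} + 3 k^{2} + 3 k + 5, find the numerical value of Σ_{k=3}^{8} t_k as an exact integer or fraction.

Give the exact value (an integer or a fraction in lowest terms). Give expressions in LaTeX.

Σ = 11022

The ratio is (8*k**3 + 27*k**2 + 33*k + 19)/(8*k**3 + 3*k**2 + 3*k + 5).
Take A(k)=1, B(k)=1, C(k)=k**3 + 3*k**2/8 + 3*k/8 + 5/8.
Solve (1)·f(k+1) − (1)·f(k) = k**3 + 3*k**2/8 + 3*k/8 + 5/8.
Bound: deg f ≤ 4.
A polynomial solution: f(k) = k*(2*k**3 - 3*k**2 + 2*k + 4)/8.
Get s_k = R·t_k = k*(2*k**3 - 3*k**2 + 2*k + 4) with R(k) = B(k−1)f(k)/C(k) = k*(2*k**3 - 3*k**2 + 2*k + 4)/(8*k**3 + 3*k**2 + 3*k + 5).
s_(k+1) − s_k = 8*k**3 + 3*k**2 + 3*k + 5 = t_k.
Telescoping: Σ = s_(9) − s_(3) = 11133 − (111) = 11022.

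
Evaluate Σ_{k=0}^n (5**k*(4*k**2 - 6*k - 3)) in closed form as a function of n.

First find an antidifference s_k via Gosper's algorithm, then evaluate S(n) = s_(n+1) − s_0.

S(n) = 5*5**n*n**2 - 10*5**n*n - 3

The ratio is 5*(4*k**2 + 2*k - 5)/(4*k**2 - 6*k - 3).
So A=5 and B=1, with C=k**2 - 3*k/2 - 3/4.
Solve (5)·f(k+1) − (1)·f(k) = k**2 - 3*k/2 - 3/4.
From deg A=0, deg B=0, deg C=2: d=2.
A polynomial solution: f(k) = (k - 3)*(k - 1)/4.
R(k) = B(k−1)·f(k)/C(k) = (k - 3)*(k - 1)/(4*k**2 - 6*k - 3); s_k = R·t_k = 5**k*(k**2 - 4*k + 3).
Verify: 5**k*(4*k**2 - 6*k - 3) matches t_k.
s_(n+1) = 5**(n + 1)*n*(n - 2) and s_(0) = 3, so S(n) = 5*5**n*n**2 - 10*5**n*n - 3.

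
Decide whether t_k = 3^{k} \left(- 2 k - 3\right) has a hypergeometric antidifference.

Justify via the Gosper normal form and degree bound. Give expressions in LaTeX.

Step 1: r(k) = 3*(2*k + 5)/(2*k + 3).
Normal form (A,B,C) = (3, 1, k + 3/2).
Need (3)·f(k+1) − (1)·f(k) = k + 3/2.
Bound: deg f ≤ 1.
Coefficient equations give f(k) = k/2.
So s_k = (B(k−1)f/C)·t_k = (k/(2*k + 3))·t_k = -3**k*k.
Verify: 3**k*(-2*k - 3) matches t_k.

Yes. s_k = - 3^{k} k.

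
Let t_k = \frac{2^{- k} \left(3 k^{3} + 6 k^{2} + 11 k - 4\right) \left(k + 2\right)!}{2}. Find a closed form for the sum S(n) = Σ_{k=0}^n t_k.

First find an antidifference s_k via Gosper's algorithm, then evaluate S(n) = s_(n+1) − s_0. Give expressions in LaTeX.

S(n) = 2^{- n - 1} \left(2^{n + 4} + 3 n^{5} n! + 21 n^{4} n! + 47 n^{3} n! + 27 n^{2} n! - 26 n n! - 24 n!\right)

t_(k+1)/t_k = (3*k**4 + 24*k**3 + 77*k**2 + 112*k + 48)/(2*(3*k**3 + 6*k**2 + 11*k - 4)).
Gosper form: A/B · C(k+1)/C(k) with A=k/2 + 3/2, B=1, C=k**3 + 2*k**2 + 11*k/3 - 4/3.
Solve (k/2 + 3/2)·f(k+1) − (1)·f(k) = k**3 + 2*k**2 + 11*k/3 - 4/3.
Bound: deg f ≤ 2.
Match coefficients ⇒ f(k) = 2*(3*k**2 - 3*k - 4)/3.
Then R = B(k−1)f/C = 2*(3*k**2 - 3*k - 4)/(3*k**3 + 6*k**2 + 11*k - 4), so s_k = R(k)·t_k = (3*k**2 - 3*k - 4)*factorial(k + 2)/2**k.
Check: Δs_k = (3*k**3 + 6*k**2 + 11*k - 4)*factorial(k + 2)/(2*2**k). ✓
Σ_(k=0)^n t_k = s_(n+1) − s_(0) = (2**(-n - 1)*(3*n**2 + 3*n - 4)*factorial(n + 3)) − (-8), i.e. 2**(-n - 1)*(2**(n + 4) + 3*n**5*factorial(n) + 21*n**4*factorial(n) + 47*n**3*factorial(n) + 27*n**2*factorial(n) - 26*n*factorial(n) - 24*factorial(n)).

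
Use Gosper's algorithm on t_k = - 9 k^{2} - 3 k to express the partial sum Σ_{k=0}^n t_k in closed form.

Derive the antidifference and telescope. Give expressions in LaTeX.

S(n) = 3 n \left(- n^{2} - 2 n - 1\right)

The ratio is (k + 3*(k + 1)**2 + 1)/(k*(3*k + 1)).
Normal form (A,B,C) = (1, 1, k**2 + k/3).
Solve (1)·f(k+1) − (1)·f(k) = k**2 + k/3.
d = 3 from the (0,0,2) case.
Solve for f: f(k) = k**2*(k - 1)/3 (degree 3 ≤ 3).
Get s_k = R·t_k = 3*k**2*(1 - k) with R(k) = B(k−1)f(k)/C(k) = k*(k - 1)/(3*k + 1).
Check: Δs_k = 3*k*(-3*k - 1). ✓
Evaluate: s_(n+1) = 3*n*(-n**2 - 2*n - 1); subtract s_(0) = 0 ⇒ S(n) = 3*n*(-n**2 - 2*n - 1).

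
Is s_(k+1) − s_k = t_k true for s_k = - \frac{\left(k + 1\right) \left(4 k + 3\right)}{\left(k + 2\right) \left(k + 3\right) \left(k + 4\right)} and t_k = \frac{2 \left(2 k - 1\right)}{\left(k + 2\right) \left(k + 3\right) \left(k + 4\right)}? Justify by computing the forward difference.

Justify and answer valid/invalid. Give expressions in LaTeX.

Invalid: residual \frac{3 \left(- 8 k - 1\right)}{k^{4} + 14 k^{3} + 71 k^{2} + 154 k + 120} ≠ 0.

s_(k+1) = -(k + 2)*(4*k + 7)/((k + 3)*(k + 4)*(k + 5))
s_(k+1) − s_k = (4*k**2 - 6*k - 13)/(k**4 + 14*k**3 + 71*k**2 + 154*k + 120)
(s_(k+1) − s_k) − t_k = 3*(-8*k - 1)/(k**4 + 14*k**3 + 71*k**2 + 154*k + 120)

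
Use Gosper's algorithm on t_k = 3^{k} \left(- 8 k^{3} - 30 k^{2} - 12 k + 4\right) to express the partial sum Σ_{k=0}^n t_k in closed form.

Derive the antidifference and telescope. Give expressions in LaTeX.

S(n) = - 12 \cdot 3^{n} n^{3} - 27 \cdot 3^{n} n^{2} - 9 \cdot 3^{n} n + 3 \cdot 3^{n} + 1

r(k) = 3*(4*k**3 + 27*k**2 + 48*k + 23)/(4*k**3 + 15*k**2 + 6*k - 2) after simplifying.
Take A(k)=3, B(k)=1, C(k)=k**3 + 15*k**2/4 + 3*k/2 - 1/2.
Key eq: (3)·f(k+1) = (1)·f(k) + (k**3 + 15*k**2/4 + 3*k/2 - 1/2).
From deg A=0, deg B=0, deg C=3: d=3.
Match coefficients ⇒ f(k) = (4*k**3 - 3*k**2 - 3*k + 1)/8.
R(k) = B(k−1)·f(k)/C(k) = (4*k**3 - 3*k**2 - 3*k + 1)/(2*(4*k**3 + 15*k**2 + 6*k - 2)); s_k = R·t_k = 3**k*(-4*k**3 + 3*k**2 + 3*k - 1).
Δs = 3**k*(-8*k**3 - 30*k**2 - 12*k + 4), as required.
Evaluate: s_(n+1) = 3**(n + 1)*(-4*n**3 - 9*n**2 - 3*n + 1); subtract s_(0) = -1 ⇒ S(n) = -12*3**n*n**3 - 27*3**n*n**2 - 9*3**n*n + 3*3**n + 1.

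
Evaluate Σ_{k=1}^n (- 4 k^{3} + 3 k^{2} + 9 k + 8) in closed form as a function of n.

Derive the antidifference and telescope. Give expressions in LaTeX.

t_(k+1)/t_k = (4*k**3 + 9*k**2 - 3*k - 16)/(4*k**3 - 3*k**2 - 9*k - 8).
So A=1 and B=1, with C=k**3 - 3*k**2/4 - 9*k/4 - 2.
Solve (1)·f(k+1) − (1)·f(k) = k**3 - 3*k**2/4 - 9*k/4 - 2.
From deg A=0, deg B=0, deg C=3: d=4.
Solve for f: f(k) = k*(k**3 - 3*k**2 - 2*k - 4)/4 (degree 4 ≤ 4).
Get s_k = R·t_k = k*(-k**3 + 3*k**2 + 2*k + 4) with R(k) = B(k−1)f(k)/C(k) = k*(k**3 - 3*k**2 - 2*k - 4)/(4*k**3 - 3*k**2 - 9*k - 8).
Verify: -4*k**3 + 3*k**2 + 9*k + 8 matches t_k.
Evaluate: s_(n+1) = -n**4 - n**3 + 5*n**2 + 13*n + 8; subtract s_(1) = 8 ⇒ S(n) = n*(-n**3 - n**2 + 5*n + 13).

S(n) = n \left(- n^{3} - n^{2} + 5 n + 13\right)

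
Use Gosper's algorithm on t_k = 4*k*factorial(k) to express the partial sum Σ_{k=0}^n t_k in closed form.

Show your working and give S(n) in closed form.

t_(k+1)/t_k = (k + 1)**2/k.
Take A(k)=k + 1, B(k)=1, C(k)=k.
Key eq: (k + 1)·f(k+1) = (1)·f(k) + (k).
deg f ≤ 0 (via 1,0,1).
A polynomial solution: f(k) = 1.
Get s_k = R·t_k = 4*factorial(k) with R(k) = B(k−1)f(k)/C(k) = 1/k.
Verify: 4*k*factorial(k) matches t_k.
s_(n+1) = 4*factorial(n + 1) and s_(0) = 4, so S(n) = 4*factorial(n + 1) - 4.

S(n) = 4*factorial(n + 1) - 4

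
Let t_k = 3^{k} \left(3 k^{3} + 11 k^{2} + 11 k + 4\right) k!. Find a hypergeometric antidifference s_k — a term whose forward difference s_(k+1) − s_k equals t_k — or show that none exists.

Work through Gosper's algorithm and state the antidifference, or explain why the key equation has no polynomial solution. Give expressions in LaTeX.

r(k) = 3*(3*k**4 + 23*k**3 + 62*k**2 + 71*k + 29)/(3*k**3 + 11*k**2 + 11*k + 4) after simplifying.
So A=3*k + 3 and B=1, with C=k**3 + 11*k**2/3 + 11*k/3 + 4/3.
f must satisfy (3*k + 3)·f(k+1) − (1)·f(k) = k**3 + 11*k**2/3 + 11*k/3 + 4/3.
deg f ≤ 2 (via 1,0,3).
Match coefficients ⇒ f(k) = (k**2 + k - 1)/3.
So s_k = (B(k−1)f/C)·t_k = ((k**2 + k - 1)/(3*k**3 + 11*k**2 + 11*k + 4))·t_k = 3**k*(k**2 + k - 1)*factorial(k).
Check: Δs_k = 3**k*(3*k**3 + 11*k**2 + 11*k + 4)*factorial(k). ✓

s_k = 3^{k} \left(k^{2} + k - 1\right) k!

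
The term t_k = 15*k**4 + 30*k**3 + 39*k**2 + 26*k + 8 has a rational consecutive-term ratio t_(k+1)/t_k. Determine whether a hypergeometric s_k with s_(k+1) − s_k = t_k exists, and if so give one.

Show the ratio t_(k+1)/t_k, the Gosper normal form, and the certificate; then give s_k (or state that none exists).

s_k = k*(3*k**4 + 3*k**2 + k + 1)

Ratio r(k) = (15*k**4 + 90*k**3 + 219*k**2 + 254*k + 118)/(15*k**4 + 30*k**3 + 39*k**2 + 26*k + 8).
Normal form (A,B,C) = (1, 1, k**4 + 2*k**3 + 13*k**2/5 + 26*k/15 + 8/15).
Key eq: (1)·f(k+1) = (1)·f(k) + (k**4 + 2*k**3 + 13*k**2/5 + 26*k/15 + 8/15).
Degrees (0,0,4) ⇒ d ≤ 5.
Solving with deg f ≤ 5: f(k) = k*(3*k**4 + 3*k**2 + k + 1)/15.
Get s_k = R·t_k = k*(3*k**4 + 3*k**2 + k + 1) with R(k) = B(k−1)f(k)/C(k) = k*(3*k**4 + 3*k**2 + k + 1)/(15*k**4 + 30*k**3 + 39*k**2 + 26*k + 8).
Δs = 15*k**4 + 30*k**3 + 39*k**2 + 26*k + 8, as required.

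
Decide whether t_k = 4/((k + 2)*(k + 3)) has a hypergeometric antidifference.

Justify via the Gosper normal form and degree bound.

Yes. s_k = 2*k/(k + 2).

The ratio is (k + 2)/(k + 4).
Normal form (A,B,C) = (k + 2, k + 4, 1).
Key eq: (k + 2)·f(k+1) = (k + 3)·f(k) + (1).
d = 1 from the (1,1,0) case.
Solving with deg f ≤ 1: f(k) = k/2.
So s_k = (B(k−1)f/C)·t_k = (k*(k + 3)/2)·t_k = 2*k/(k + 2).
Check: Δs_k = 4/(k**2 + 5*k + 6). ✓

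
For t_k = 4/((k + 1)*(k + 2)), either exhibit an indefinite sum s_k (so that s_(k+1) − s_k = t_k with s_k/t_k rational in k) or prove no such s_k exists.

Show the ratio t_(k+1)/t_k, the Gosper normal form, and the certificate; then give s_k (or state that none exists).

s_k = 4*k/(k + 1)

t_(k+1)/t_k = (k + 1)/(k + 3).
Gosper form: A/B · C(k+1)/C(k) with A=k + 1, B=k + 3, C=1.
Set up (k + 1)·f(k+1) − (k + 2)·f(k) − (1) = 0.
deg f ≤ 1 (via 1,1,0).
A polynomial solution: f(k) = k.
R(k) = B(k−1)·f(k)/C(k) = k*(k + 2); s_k = R·t_k = 4*k/(k + 1).
Δs = 4/(k**2 + 3*k + 2), as required.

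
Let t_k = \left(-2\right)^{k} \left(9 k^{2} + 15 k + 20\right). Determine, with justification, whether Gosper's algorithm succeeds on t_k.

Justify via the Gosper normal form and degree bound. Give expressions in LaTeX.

Yes. s_k = \left(-2\right)^{k} \left(- 3 k^{2} - k - 4\right).

Ratio r(k) = 2*(-9*k**2 - 33*k - 44)/(9*k**2 + 15*k + 20).
Take A(k)=-2, B(k)=1, C(k)=k**2 + 5*k/3 + 20/9.
Set up (-2)·f(k+1) − (1)·f(k) − (k**2 + 5*k/3 + 20/9) = 0.
Bound: deg f ≤ 2.
Solve for f: f(k) = -(3*k**2 + k + 4)/9 (degree 2 ≤ 2).
Then R = B(k−1)f/C = -(3*k**2 + k + 4)/(9*k**2 + 15*k + 20), so s_k = R(k)·t_k = (-2)**k*(-3*k**2 - k - 4).
Δs = (-2)**k*(9*k**2 + 15*k + 20), as required.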